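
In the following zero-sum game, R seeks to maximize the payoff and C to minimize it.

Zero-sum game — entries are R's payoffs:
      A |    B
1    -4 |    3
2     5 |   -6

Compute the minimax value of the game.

-1/2

Row minima are -4 and -6, so R's maximin is -4; column maxima are 5 and 3, so C's minimax is 3. These differ, so the equilibrium is in mixed strategies.
Let R play 1 with probability p. C is indifferent when −4p + 5(1−p) = 3p − 6(1−p), giving p = 11/18.
Let C play A with probability q. R is indifferent when −4q + 3(1−q) = 5q − 6(1−q), giving q = 1/2.
The value is -4·(1/2) + (3)·(1/2) = -1/2.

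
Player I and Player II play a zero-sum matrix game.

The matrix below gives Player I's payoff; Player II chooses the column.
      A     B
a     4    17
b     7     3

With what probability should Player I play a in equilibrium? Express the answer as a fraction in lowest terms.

4/17

Row minima are 4 and 3, so Player I's maximin is 4; column maxima are 7 and 17, so Player II's minimax is 7. These differ, so the equilibrium is in mixed strategies.
Let Player I play a with probability p. Player II is indifferent when 4p + 7(1−p) = 17p + 3(1−p), giving p = 4/17.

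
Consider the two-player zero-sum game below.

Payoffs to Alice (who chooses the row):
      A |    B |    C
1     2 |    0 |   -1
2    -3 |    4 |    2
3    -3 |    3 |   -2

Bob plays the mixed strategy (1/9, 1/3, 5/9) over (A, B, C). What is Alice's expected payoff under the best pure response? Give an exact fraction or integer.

1: (2)·(1/9) + (0)·(1/3) + (-1)·(5/9) = -1/3.
2: (-3)·(1/9) + (4)·(1/3) + (2)·(5/9) = 19/9.
3: (-3)·(1/9) + (3)·(1/3) + (-2)·(5/9) = -4/9.
The best pure response is 2 with expected payoff 19/9.

19/9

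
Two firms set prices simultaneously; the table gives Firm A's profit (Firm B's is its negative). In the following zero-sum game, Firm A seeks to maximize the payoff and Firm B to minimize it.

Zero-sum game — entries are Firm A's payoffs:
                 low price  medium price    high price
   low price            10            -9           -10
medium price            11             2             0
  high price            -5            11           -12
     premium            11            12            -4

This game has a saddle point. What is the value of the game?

Row minima: -10, 0, -12, -4 → Firm A's maximin is 0.
Column maxima: 11, 12, 0 → Firm B's minimax is 0.
They coincide at (medium price, high price), so the value is 0.

0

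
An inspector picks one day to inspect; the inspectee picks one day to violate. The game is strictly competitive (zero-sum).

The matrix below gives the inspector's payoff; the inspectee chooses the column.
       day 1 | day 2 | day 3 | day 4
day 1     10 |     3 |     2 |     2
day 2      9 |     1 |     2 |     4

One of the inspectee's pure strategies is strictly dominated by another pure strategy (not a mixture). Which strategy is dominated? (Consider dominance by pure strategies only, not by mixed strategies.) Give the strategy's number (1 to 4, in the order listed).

1

The inspectee prefers columns that give the inspector less. Compare day 1 with day 2: 3 < 10, 1 < 9.
So day 2 strictly dominates day 1 for the inspectee; day 1 is strictly dominated.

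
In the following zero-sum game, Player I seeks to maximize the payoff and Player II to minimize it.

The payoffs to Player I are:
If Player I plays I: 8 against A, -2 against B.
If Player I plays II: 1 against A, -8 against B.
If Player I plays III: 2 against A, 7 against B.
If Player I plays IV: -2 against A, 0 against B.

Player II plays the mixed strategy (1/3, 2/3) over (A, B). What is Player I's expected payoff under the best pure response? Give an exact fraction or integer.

I: (8)·(1/3) + (-2)·(2/3) = 4/3.
II: (1)·(1/3) + (-8)·(2/3) = -5.
III: (2)·(1/3) + (7)·(2/3) = 16/3.
IV: (-2)·(1/3) + (0)·(2/3) = -2/3.
The best pure response is III with expected payoff 16/3.

16/3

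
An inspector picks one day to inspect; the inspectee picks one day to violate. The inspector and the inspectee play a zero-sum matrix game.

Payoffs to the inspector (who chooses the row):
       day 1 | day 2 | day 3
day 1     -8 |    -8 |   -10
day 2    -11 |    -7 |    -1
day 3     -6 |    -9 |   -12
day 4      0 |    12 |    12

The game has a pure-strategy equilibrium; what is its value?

Row minima: -10, -11, -12, 0 → the inspector's maximin is 0.
Column maxima: 0, 12, 12 → the inspectee's minimax is 0.
They coincide at (day 4, day 1), so the value is 0.

0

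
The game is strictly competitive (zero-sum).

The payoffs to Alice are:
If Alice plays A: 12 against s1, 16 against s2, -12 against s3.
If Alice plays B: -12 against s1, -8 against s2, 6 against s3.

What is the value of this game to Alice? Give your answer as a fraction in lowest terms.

-12/7

Column s2 is strictly dominated by s1 for Bob (it gives Alice more in every row).
The remaining 2×2 game on (A, B) × (s1, s3) has no saddle point. Let Alice play A with probability p; indifference gives 12p − 12(1−p) = −12p + 6(1−p), so p = 3/7.
Similarly Bob's optimal q on s1 is 3/7, and the value is 12·(3/7) + (-12)·(4/7) = -12/7.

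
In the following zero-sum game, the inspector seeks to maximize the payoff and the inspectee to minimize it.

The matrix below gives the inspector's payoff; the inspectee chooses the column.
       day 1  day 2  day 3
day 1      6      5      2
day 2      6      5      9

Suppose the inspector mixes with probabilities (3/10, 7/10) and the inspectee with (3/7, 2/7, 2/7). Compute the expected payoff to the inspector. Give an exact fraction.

Against (3/7, 2/7, 2/7), each row's expected payoff is day 1: 32/7; day 2: 46/7.
Taking the (3/10, 7/10)-weighted average: (3/10)·(32/7) + (7/10)·(46/7) = 209/35.

209/35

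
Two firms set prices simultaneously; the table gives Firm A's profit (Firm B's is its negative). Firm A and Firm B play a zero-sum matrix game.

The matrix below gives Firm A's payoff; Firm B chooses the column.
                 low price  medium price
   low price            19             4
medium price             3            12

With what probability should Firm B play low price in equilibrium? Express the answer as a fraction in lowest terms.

Row minima are 4 and 3, so Firm A's maximin is 4; column maxima are 19 and 12, so Firm B's minimax is 12. These differ, so the equilibrium is in mixed strategies.
Let Firm B play low price with probability q. Firm A is indifferent when 19q + 4(1−q) = 3q + 12(1−q), giving q = 1/3.

1/3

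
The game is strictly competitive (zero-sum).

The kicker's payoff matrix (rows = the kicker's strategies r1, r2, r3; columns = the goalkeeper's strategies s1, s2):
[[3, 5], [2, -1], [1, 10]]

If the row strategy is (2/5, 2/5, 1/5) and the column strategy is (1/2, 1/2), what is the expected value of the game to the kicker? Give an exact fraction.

29/10

Against (1/2, 1/2), each row's expected payoff is r1: 4; r2: 1/2; r3: 11/2.
Taking the (2/5, 2/5, 1/5)-weighted average: (2/5)·(4) + (2/5)·(1/2) + (1/5)·(11/2) = 29/10.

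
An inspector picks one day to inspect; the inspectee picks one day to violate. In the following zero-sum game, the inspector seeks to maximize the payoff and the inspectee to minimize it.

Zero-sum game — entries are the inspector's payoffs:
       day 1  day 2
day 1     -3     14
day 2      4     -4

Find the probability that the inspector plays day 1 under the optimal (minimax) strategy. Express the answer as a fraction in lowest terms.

Row minima are -3 and -4, so the inspector's maximin is -3; column maxima are 4 and 14, so the inspectee's minimax is 4. These differ, so the equilibrium is in mixed strategies.
Let the inspector play day 1 with probability p. The inspectee is indifferent when −3p + 4(1−p) = 14p − 4(1−p), giving p = 8/25.

8/25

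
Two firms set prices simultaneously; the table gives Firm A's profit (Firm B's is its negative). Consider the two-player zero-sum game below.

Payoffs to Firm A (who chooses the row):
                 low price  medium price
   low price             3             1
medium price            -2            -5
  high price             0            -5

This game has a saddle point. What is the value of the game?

Row minima: 1, -5, -5 → Firm A's maximin is 1.
Column maxima: 3, 1 → Firm B's minimax is 1.
They coincide at (low price, medium price), so the value is 1.

1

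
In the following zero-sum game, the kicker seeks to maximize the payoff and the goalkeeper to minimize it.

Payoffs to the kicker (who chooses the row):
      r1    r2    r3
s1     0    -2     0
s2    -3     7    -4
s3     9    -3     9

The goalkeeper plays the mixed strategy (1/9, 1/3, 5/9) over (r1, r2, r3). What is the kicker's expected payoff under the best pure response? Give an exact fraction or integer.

s1: (0)·(1/9) + (-2)·(1/3) + (0)·(5/9) = -2/3.
s2: (-3)·(1/9) + (7)·(1/3) + (-4)·(5/9) = -2/9.
s3: (9)·(1/9) + (-3)·(1/3) + (9)·(5/9) = 5.
The best pure response is s3 with expected payoff 5.

5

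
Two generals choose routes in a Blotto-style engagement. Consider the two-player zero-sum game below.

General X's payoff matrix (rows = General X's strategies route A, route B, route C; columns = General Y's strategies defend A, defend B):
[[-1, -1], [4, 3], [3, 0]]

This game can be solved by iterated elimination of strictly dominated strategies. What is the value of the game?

Row route A is strictly dominated by row route B (4>-1, 3>-1); eliminate route A.
Column defend A is strictly dominated by defend B for General Y (3<4, 0<3); eliminate defend A.
Row route C is strictly dominated by row route B (3>0); eliminate route C.
Only (route B, defend B) remains, with payoff 3.

3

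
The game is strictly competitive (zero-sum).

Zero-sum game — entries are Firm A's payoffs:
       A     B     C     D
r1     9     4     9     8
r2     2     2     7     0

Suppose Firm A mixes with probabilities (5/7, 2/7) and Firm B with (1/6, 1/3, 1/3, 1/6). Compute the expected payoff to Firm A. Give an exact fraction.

85/14

Against (1/6, 1/3, 1/3, 1/6), each row's expected payoff is r1: 43/6; r2: 10/3.
Taking the (5/7, 2/7)-weighted average: (5/7)·(43/6) + (2/7)·(10/3) = 85/14.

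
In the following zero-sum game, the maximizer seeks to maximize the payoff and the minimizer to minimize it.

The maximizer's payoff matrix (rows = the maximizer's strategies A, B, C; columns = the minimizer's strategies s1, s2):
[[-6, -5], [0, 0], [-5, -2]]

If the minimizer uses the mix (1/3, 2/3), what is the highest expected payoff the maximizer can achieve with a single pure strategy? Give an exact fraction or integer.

0

A: (-6)·(1/3) + (-5)·(2/3) = -16/3.
B: (0)·(1/3) + (0)·(2/3) = 0.
C: (-5)·(1/3) + (-2)·(2/3) = -3.
The best pure response is B with expected payoff 0.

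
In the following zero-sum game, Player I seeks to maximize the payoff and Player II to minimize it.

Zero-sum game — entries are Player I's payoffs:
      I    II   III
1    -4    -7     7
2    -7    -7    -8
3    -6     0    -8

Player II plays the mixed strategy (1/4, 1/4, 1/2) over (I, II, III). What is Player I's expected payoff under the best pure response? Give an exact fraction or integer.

1: (-4)·(1/4) + (-7)·(1/4) + (7)·(1/2) = 3/4.
2: (-7)·(1/4) + (-7)·(1/4) + (-8)·(1/2) = -15/2.
3: (-6)·(1/4) + (0)·(1/4) + (-8)·(1/2) = -11/2.
The best pure response is 1 with expected payoff 3/4.

3/4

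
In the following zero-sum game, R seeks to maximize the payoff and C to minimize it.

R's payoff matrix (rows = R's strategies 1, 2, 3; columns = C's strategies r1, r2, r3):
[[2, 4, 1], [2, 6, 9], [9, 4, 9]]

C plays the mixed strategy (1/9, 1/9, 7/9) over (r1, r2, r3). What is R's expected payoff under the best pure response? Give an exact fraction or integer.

76/9

1: (2)·(1/9) + (4)·(1/9) + (1)·(7/9) = 13/9.
2: (2)·(1/9) + (6)·(1/9) + (9)·(7/9) = 71/9.
3: (9)·(1/9) + (4)·(1/9) + (9)·(7/9) = 76/9.
The best pure response is 3 with expected payoff 76/9.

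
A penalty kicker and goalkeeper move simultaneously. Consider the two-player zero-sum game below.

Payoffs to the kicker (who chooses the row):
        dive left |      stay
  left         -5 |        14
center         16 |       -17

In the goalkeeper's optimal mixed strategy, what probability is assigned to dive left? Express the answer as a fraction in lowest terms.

Row minima are -5 and -17, so the kicker's maximin is -5; column maxima are 16 and 14, so the goalkeeper's minimax is 14. These differ, so the equilibrium is in mixed strategies.
Let the goalkeeper play dive left with probability q. The kicker is indifferent when −5q + 14(1−q) = 16q − 17(1−q), giving q = 31/52.

31/52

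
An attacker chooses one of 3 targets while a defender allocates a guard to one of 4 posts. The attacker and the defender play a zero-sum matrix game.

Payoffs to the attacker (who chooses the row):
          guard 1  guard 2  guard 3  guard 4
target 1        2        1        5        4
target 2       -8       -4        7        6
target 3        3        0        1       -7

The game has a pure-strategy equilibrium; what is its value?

Row minima: 1, -8, -7 → the attacker's maximin is 1.
Column maxima: 3, 1, 7, 6 → the defender's minimax is 1.
They coincide at (target 1, guard 2), so the value is 1.

1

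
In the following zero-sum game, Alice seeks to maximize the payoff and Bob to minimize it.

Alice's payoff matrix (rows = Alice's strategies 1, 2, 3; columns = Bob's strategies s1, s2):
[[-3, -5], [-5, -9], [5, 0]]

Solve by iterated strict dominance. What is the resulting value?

0

Column s1 is strictly dominated by s2 for Bob (-5<-3, -9<-5, 0<5); eliminate s1.
Row 2 is strictly dominated by row 1 (-5>-9); eliminate 2.
Row 1 is strictly dominated by row 3 (0>-5); eliminate 1.
Only (3, s2) remains, with payoff 0.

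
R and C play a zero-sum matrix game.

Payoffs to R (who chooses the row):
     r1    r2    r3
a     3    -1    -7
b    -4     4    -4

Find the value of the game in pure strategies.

Row minima: -7, -4 → R's maximin is -4.
Column maxima: 3, 4, -4 → C's minimax is -4.
They coincide at (b, r3), so the value is -4.

-4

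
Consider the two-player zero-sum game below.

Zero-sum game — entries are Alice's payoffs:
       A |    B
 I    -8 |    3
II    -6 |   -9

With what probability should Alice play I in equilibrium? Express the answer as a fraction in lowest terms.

Row minima are -8 and -9, so Alice's maximin is -8; column maxima are -6 and 3, so Bob's minimax is -6. These differ, so the equilibrium is in mixed strategies.
Let Alice play I with probability p. Bob is indifferent when −8p − 6(1−p) = 3p − 9(1−p), giving p = 3/14.

3/14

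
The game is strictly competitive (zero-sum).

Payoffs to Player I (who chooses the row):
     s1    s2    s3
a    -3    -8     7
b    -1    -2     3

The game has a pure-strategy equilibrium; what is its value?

Row minima: -8, -2 → Player I's maximin is -2.
Column maxima: -1, -2, 7 → Player II's minimax is -2.
They coincide at (b, s2), so the value is -2.

-2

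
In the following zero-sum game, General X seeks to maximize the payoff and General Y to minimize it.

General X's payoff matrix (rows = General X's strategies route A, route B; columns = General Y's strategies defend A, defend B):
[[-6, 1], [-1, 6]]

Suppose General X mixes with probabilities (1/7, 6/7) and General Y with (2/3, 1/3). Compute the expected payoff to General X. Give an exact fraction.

Against (2/3, 1/3), each row's expected payoff is route A: -11/3; route B: 4/3.
Taking the (1/7, 6/7)-weighted average: (1/7)·(-11/3) + (6/7)·(4/3) = 13/21.

13/21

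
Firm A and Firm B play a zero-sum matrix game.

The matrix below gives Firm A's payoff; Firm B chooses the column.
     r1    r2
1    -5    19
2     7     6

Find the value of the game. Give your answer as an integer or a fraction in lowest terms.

Row minima are -5 and 6, so Firm A's maximin is 6; column maxima are 7 and 19, so Firm B's minimax is 7. These differ, so the equilibrium is in mixed strategies.
Let Firm A play 1 with probability p. Firm B is indifferent when −5p + 7(1−p) = 19p + 6(1−p), giving p = 1/25.
Let Firm B play r1 with probability q. Firm A is indifferent when −5q + 19(1−q) = 7q + 6(1−q), giving q = 13/25.
The value is -5·(13/25) + (19)·(12/25) = 163/25.

163/25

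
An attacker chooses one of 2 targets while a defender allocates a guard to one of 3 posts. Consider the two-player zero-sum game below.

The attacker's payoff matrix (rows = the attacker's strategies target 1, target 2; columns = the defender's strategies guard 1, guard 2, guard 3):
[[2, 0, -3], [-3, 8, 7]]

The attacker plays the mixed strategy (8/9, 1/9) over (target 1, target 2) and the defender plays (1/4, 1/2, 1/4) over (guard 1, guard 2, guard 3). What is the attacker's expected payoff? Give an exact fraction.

Against (1/4, 1/2, 1/4), each row's expected payoff is target 1: -1/4; target 2: 5.
Taking the (8/9, 1/9)-weighted average: (8/9)·(-1/4) + (1/9)·(5) = 1/3.

1/3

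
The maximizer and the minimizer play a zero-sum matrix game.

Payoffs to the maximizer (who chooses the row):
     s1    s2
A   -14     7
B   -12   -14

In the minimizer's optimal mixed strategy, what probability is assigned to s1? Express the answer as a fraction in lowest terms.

21/23

Row minima are -14 and -14, so the maximizer's maximin is -14; column maxima are -12 and 7, so the minimizer's minimax is -12. These differ, so the equilibrium is in mixed strategies.
Let the minimizer play s1 with probability q. The maximizer is indifferent when −14q + 7(1−q) = −12q − 14(1−q), giving q = 21/23.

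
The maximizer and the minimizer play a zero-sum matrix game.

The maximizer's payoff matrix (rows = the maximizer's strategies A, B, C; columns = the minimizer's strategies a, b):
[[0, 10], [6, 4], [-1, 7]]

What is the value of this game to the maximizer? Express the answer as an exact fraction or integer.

Row C is strictly dominated by row A, so the maximizer never plays it.
The remaining 2×2 game on (A, B) × (a, b) has no saddle point. Let the maximizer play A with probability p; indifference gives 6(1−p) = 10p + 4(1−p), so p = 1/6.
Similarly the minimizer's optimal q on a is 1/2, and the value is 0·(1/2) + (10)·(1/2) = 5.

5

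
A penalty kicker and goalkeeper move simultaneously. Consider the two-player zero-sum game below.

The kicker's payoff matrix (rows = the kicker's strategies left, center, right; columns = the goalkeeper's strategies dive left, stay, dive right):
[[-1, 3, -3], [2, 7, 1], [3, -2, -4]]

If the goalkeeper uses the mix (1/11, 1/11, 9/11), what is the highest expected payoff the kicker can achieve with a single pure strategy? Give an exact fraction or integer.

left: (-1)·(1/11) + (3)·(1/11) + (-3)·(9/11) = -25/11.
center: (2)·(1/11) + (7)·(1/11) + (1)·(9/11) = 18/11.
right: (3)·(1/11) + (-2)·(1/11) + (-4)·(9/11) = -35/11.
The best pure response is center with expected payoff 18/11.

18/11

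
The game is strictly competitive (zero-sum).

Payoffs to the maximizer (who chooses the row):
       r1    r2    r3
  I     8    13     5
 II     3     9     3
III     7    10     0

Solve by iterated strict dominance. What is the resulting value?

5

Row III is strictly dominated by row I (8>7, 13>10, 5>0); eliminate III.
Column r2 is strictly dominated by r1 for the minimizer (8<13, 3<9); eliminate r2.
Row II is strictly dominated by row I (8>3, 5>3); eliminate II.
Column r1 is strictly dominated by r3 for the minimizer (5<8); eliminate r1.
Only (I, r3) remains, with payoff 5.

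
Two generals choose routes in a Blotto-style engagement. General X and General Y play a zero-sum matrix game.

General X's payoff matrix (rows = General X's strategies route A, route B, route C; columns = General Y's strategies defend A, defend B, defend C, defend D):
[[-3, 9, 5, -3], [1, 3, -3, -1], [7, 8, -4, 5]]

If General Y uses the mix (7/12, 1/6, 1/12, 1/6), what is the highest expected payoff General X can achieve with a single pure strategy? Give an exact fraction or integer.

route A: (-3)·(7/12) + (9)·(1/6) + (5)·(1/12) + (-3)·(1/6) = -1/3.
route B: (1)·(7/12) + (3)·(1/6) + (-3)·(1/12) + (-1)·(1/6) = 2/3.
route C: (7)·(7/12) + (8)·(1/6) + (-4)·(1/12) + (5)·(1/6) = 71/12.
The best pure response is route C with expected payoff 71/12.

71/12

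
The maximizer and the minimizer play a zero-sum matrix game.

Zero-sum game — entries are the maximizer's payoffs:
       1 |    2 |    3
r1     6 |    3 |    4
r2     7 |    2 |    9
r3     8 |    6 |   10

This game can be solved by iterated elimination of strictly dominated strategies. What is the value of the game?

6

Column 1 is strictly dominated by 2 for the minimizer (3<6, 2<7, 6<8); eliminate 1.
Column 3 is strictly dominated by 2 for the minimizer (3<4, 2<9, 6<10); eliminate 3.
Row r1 is strictly dominated by row r3 (6>3); eliminate r1.
Row r2 is strictly dominated by row r3 (6>2); eliminate r2.
Only (r3, 2) remains, with payoff 6.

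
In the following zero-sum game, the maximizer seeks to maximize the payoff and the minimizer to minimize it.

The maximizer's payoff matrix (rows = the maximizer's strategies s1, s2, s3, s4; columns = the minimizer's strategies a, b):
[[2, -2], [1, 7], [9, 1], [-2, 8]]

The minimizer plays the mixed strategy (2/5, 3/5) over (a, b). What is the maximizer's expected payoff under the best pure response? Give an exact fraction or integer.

23/5

s1: (2)·(2/5) + (-2)·(3/5) = -2/5.
s2: (1)·(2/5) + (7)·(3/5) = 23/5.
s3: (9)·(2/5) + (1)·(3/5) = 21/5.
s4: (-2)·(2/5) + (8)·(3/5) = 4.
The best pure response is s2 with expected payoff 23/5.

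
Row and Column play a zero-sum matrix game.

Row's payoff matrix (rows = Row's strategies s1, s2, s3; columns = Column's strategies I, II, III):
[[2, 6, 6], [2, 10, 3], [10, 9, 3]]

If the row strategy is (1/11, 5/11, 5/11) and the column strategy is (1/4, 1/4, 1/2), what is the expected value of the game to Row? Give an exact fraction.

Against (1/4, 1/4, 1/2), each row's expected payoff is s1: 5; s2: 9/2; s3: 25/4.
Taking the (1/11, 5/11, 5/11)-weighted average: (1/11)·(5) + (5/11)·(9/2) + (5/11)·(25/4) = 235/44.

235/44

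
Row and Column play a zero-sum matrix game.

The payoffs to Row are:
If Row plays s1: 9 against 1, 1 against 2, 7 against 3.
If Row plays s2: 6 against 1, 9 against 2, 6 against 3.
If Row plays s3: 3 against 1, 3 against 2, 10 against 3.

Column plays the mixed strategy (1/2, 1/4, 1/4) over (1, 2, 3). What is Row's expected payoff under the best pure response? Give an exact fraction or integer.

27/4

s1: (9)·(1/2) + (1)·(1/4) + (7)·(1/4) = 13/2.
s2: (6)·(1/2) + (9)·(1/4) + (6)·(1/4) = 27/4.
s3: (3)·(1/2) + (3)·(1/4) + (10)·(1/4) = 19/4.
The best pure response is s2 with expected payoff 27/4.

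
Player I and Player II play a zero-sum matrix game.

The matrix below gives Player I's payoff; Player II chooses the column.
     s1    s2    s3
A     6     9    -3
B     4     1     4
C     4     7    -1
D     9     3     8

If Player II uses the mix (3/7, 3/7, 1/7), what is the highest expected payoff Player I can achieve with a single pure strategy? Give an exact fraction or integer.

A: (6)·(3/7) + (9)·(3/7) + (-3)·(1/7) = 6.
B: (4)·(3/7) + (1)·(3/7) + (4)·(1/7) = 19/7.
C: (4)·(3/7) + (7)·(3/7) + (-1)·(1/7) = 32/7.
D: (9)·(3/7) + (3)·(3/7) + (8)·(1/7) = 44/7.
The best pure response is D with expected payoff 44/7.

44/7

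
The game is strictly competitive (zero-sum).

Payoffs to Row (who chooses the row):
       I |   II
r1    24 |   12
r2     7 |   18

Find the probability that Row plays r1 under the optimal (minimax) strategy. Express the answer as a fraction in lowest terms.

11/23

Row minima are 12 and 7, so Row's maximin is 12; column maxima are 24 and 18, so Column's minimax is 18. These differ, so the equilibrium is in mixed strategies.
Let Row play r1 with probability p. Column is indifferent when 24p + 7(1−p) = 12p + 18(1−p), giving p = 11/23.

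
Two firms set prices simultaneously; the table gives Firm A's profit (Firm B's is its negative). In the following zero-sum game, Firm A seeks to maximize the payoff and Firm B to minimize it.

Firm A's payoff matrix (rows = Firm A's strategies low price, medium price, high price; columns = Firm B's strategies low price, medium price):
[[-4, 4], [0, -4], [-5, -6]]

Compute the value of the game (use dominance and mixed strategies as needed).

-4/3

Row high price is strictly dominated by row medium price, so Firm A never plays it.
The remaining 2×2 game on (low price, medium price) × (low price, medium price) has no saddle point. Let Firm A play low price with probability p; indifference gives −4p = 4p − 4(1−p), so p = 1/3.
Similarly Firm B's optimal q on low price is 2/3, and the value is -4·(2/3) + (4)·(1/3) = -4/3.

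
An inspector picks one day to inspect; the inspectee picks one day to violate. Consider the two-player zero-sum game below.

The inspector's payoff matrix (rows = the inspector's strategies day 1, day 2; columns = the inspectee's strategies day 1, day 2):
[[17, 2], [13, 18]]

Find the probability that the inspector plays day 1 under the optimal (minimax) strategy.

1/4

Row minima are 2 and 13, so the inspector's maximin is 13; column maxima are 17 and 18, so the inspectee's minimax is 17. These differ, so the equilibrium is in mixed strategies.
Let the inspector play day 1 with probability p. The inspectee is indifferent when 17p + 13(1−p) = 2p + 18(1−p), giving p = 1/4.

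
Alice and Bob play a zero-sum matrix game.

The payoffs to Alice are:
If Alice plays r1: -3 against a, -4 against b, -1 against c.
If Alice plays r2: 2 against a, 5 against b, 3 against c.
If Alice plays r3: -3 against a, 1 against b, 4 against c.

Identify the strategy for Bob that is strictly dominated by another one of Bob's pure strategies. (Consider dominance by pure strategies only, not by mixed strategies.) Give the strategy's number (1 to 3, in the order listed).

Bob prefers columns that give Alice less. Compare c with a: -3 < -1, 2 < 3, -3 < 4.
So a strictly dominates c for Bob; c is strictly dominated.

3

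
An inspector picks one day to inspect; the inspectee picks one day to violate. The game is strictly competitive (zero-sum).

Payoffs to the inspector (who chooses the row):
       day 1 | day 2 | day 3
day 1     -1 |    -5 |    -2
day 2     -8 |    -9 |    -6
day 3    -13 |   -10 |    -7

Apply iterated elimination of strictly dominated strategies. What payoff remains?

Column day 3 is strictly dominated by day 2 for the inspectee (-5<-2, -9<-6, -10<-7); eliminate day 3.
Row day 2 is strictly dominated by row day 1 (-1>-8, -5>-9); eliminate day 2.
Row day 3 is strictly dominated by row day 1 (-1>-13, -5>-10); eliminate day 3.
Column day 1 is strictly dominated by day 2 for the inspectee (-5<-1); eliminate day 1.
Only (day 1, day 2) remains, with payoff -5.

-5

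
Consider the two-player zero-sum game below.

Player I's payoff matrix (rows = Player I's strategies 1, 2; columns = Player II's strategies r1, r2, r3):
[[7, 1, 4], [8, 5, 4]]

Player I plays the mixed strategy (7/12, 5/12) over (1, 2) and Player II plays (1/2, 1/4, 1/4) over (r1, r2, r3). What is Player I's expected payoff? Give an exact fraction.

43/8

Against (1/2, 1/4, 1/4), each row's expected payoff is 1: 19/4; 2: 25/4.
Taking the (7/12, 5/12)-weighted average: (7/12)·(19/4) + (5/12)·(25/4) = 43/8.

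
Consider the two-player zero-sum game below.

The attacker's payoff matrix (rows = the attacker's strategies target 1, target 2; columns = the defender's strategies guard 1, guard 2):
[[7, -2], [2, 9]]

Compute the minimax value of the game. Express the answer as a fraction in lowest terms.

Row minima are -2 and 2, so the attacker's maximin is 2; column maxima are 7 and 9, so the defender's minimax is 7. These differ, so the equilibrium is in mixed strategies.
Let the attacker play target 1 with probability p. The defender is indifferent when 7p + 2(1−p) = −2p + 9(1−p), giving p = 7/16.
Let the defender play guard 1 with probability q. The attacker is indifferent when 7q − 2(1−q) = 2q + 9(1−q), giving q = 11/16.
The value is 7·(11/16) + (-2)·(5/16) = 67/16.

67/16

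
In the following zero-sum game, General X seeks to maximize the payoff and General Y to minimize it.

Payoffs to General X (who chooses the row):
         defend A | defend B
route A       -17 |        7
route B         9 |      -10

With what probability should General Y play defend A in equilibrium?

Row minima are -17 and -10, so General X's maximin is -10; column maxima are 9 and 7, so General Y's minimax is 7. These differ, so the equilibrium is in mixed strategies.
Let General Y play defend A with probability q. General X is indifferent when −17q + 7(1−q) = 9q − 10(1−q), giving q = 17/43.

17/43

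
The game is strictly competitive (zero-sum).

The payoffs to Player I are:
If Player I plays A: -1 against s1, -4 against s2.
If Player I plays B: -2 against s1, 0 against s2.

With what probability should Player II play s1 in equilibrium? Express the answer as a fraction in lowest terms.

4/5

Row minima are -4 and -2, so Player I's maximin is -2; column maxima are -1 and 0, so Player II's minimax is -1. These differ, so the equilibrium is in mixed strategies.
Let Player II play s1 with probability q. Player I is indifferent when −q − 4(1−q) = −2q, giving q = 4/5.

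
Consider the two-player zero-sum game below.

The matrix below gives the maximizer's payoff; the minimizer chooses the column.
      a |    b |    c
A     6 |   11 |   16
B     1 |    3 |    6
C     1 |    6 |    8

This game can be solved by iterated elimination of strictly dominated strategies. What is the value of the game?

6

Column c is strictly dominated by a for the minimizer (6<16, 1<6, 1<8); eliminate c.
Column b is strictly dominated by a for the minimizer (6<11, 1<3, 1<6); eliminate b.
Row B is strictly dominated by row A (6>1); eliminate B.
Row C is strictly dominated by row A (6>1); eliminate C.
Only (A, a) remains, with payoff 6.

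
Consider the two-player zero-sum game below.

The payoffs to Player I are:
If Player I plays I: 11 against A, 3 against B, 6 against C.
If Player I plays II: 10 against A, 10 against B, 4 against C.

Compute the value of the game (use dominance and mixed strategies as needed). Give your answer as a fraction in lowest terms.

16/3

Column A is strictly dominated by C for Player II (it gives Player I more in every row).
The remaining 2×2 game on (I, II) × (B, C) has no saddle point. Let Player I play I with probability p; indifference gives 3p + 10(1−p) = 6p + 4(1−p), so p = 2/3.
Similarly Player II's optimal q on B is 2/9, and the value is 3·(2/9) + (6)·(7/9) = 16/3.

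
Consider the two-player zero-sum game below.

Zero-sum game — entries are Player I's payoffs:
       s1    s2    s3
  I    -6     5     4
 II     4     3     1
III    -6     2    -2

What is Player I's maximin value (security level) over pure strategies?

The worst-case payoff for each row is I: -6, II: 1, III: -6.
The best of these is 1.

1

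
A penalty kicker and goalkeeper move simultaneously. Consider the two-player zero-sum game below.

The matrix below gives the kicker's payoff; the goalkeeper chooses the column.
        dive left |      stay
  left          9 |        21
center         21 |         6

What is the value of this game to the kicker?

Row minima are 9 and 6, so the kicker's maximin is 9; column maxima are 21 and 21, so the goalkeeper's minimax is 21. These differ, so the equilibrium is in mixed strategies.
Let the kicker play left with probability p. The goalkeeper is indifferent when 9p + 21(1−p) = 21p + 6(1−p), giving p = 5/9.
Let the goalkeeper play dive left with probability q. The kicker is indifferent when 9q + 21(1−q) = 21q + 6(1−q), giving q = 5/9.
The value is 9·(5/9) + (21)·(4/9) = 43/3.

43/3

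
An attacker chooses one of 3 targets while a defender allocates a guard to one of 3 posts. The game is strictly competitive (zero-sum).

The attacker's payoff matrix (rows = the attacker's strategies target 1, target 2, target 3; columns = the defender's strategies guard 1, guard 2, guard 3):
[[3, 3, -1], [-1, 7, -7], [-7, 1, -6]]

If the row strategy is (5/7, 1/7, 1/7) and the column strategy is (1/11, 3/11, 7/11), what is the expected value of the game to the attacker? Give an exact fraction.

-50/77

Against (1/11, 3/11, 7/11), each row's expected payoff is target 1: 5/11; target 2: -29/11; target 3: -46/11.
Taking the (5/7, 1/7, 1/7)-weighted average: (5/7)·(5/11) + (1/7)·(-29/11) + (1/7)·(-46/11) = -50/77.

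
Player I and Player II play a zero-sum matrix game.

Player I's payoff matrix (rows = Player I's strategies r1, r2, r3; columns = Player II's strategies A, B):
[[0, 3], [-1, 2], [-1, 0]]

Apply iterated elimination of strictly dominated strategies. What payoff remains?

Column B is strictly dominated by A for Player II (0<3, -1<2, -1<0); eliminate B.
Row r2 is strictly dominated by row r1 (0>-1); eliminate r2.
Row r3 is strictly dominated by row r1 (0>-1); eliminate r3.
Only (r1, A) remains, with payoff 0.

0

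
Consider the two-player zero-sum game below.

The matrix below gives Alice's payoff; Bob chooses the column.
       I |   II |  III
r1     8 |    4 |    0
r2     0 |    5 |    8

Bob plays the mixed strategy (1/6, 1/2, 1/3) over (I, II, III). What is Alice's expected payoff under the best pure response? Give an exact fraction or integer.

31/6

r1: (8)·(1/6) + (4)·(1/2) + (0)·(1/3) = 10/3.
r2: (0)·(1/6) + (5)·(1/2) + (8)·(1/3) = 31/6.
The best pure response is r2 with expected payoff 31/6.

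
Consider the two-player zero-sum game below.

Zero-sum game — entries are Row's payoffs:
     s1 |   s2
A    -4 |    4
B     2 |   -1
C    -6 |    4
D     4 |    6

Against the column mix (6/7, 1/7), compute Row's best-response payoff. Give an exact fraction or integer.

30/7

A: (-4)·(6/7) + (4)·(1/7) = -20/7.
B: (2)·(6/7) + (-1)·(1/7) = 11/7.
C: (-6)·(6/7) + (4)·(1/7) = -32/7.
D: (4)·(6/7) + (6)·(1/7) = 30/7.
The best pure response is D with expected payoff 30/7.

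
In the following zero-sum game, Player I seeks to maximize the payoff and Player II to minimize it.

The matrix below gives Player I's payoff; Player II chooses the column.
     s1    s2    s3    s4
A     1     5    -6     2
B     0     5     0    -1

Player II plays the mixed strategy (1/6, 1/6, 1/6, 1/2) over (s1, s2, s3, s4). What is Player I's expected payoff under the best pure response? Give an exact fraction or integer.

A: (1)·(1/6) + (5)·(1/6) + (-6)·(1/6) + (2)·(1/2) = 1.
B: (0)·(1/6) + (5)·(1/6) + (0)·(1/6) + (-1)·(1/2) = 1/3.
The best pure response is A with expected payoff 1.

1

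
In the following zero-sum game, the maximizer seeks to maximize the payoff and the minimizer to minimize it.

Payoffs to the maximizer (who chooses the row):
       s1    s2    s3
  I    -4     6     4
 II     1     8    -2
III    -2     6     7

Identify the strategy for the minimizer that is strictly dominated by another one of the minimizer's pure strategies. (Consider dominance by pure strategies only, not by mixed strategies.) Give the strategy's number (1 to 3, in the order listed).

The minimizer prefers columns that give the maximizer less. Compare s2 with s1: -4 < 6, 1 < 8, -2 < 6.
So s1 strictly dominates s2 for the minimizer; s2 is strictly dominated.

2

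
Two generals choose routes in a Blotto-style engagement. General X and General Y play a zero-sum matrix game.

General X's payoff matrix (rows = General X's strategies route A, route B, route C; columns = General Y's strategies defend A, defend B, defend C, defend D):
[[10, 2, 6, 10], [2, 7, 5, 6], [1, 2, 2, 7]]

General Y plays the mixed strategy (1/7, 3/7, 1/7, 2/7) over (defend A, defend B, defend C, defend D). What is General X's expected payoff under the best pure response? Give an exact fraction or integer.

6

route A: (10)·(1/7) + (2)·(3/7) + (6)·(1/7) + (10)·(2/7) = 6.
route B: (2)·(1/7) + (7)·(3/7) + (5)·(1/7) + (6)·(2/7) = 40/7.
route C: (1)·(1/7) + (2)·(3/7) + (2)·(1/7) + (7)·(2/7) = 23/7.
The best pure response is route A with expected payoff 6.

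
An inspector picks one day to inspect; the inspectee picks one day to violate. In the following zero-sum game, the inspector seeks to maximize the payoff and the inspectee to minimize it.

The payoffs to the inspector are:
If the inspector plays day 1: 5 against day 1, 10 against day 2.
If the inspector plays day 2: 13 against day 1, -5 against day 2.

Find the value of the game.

155/23

Row minima are 5 and -5, so the inspector's maximin is 5; column maxima are 13 and 10, so the inspectee's minimax is 10. These differ, so the equilibrium is in mixed strategies.
Let the inspector play day 1 with probability p. The inspectee is indifferent when 5p + 13(1−p) = 10p − 5(1−p), giving p = 18/23.
Let the inspectee play day 1 with probability q. The inspector is indifferent when 5q + 10(1−q) = 13q − 5(1−q), giving q = 15/23.
The value is 5·(15/23) + (10)·(8/23) = 155/23.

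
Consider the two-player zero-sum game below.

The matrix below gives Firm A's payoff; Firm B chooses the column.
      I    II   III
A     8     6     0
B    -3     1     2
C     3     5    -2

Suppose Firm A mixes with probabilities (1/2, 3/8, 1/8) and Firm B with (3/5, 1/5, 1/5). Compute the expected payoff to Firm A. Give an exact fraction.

Against (3/5, 1/5, 1/5), each row's expected payoff is A: 6; B: -6/5; C: 12/5.
Taking the (1/2, 3/8, 1/8)-weighted average: (1/2)·(6) + (3/8)·(-6/5) + (1/8)·(12/5) = 57/20.

57/20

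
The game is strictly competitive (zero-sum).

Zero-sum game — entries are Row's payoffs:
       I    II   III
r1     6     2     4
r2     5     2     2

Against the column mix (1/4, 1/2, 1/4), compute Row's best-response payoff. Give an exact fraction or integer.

r1: (6)·(1/4) + (2)·(1/2) + (4)·(1/4) = 7/2.
r2: (5)·(1/4) + (2)·(1/2) + (2)·(1/4) = 11/4.
The best pure response is r1 with expected payoff 7/2.

7/2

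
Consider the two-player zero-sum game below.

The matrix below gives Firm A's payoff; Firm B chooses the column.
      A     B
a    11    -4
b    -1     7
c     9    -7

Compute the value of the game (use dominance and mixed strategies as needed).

73/23

Row c is strictly dominated by row a, so Firm A never plays it.
The remaining 2×2 game on (a, b) × (A, B) has no saddle point. Let Firm A play a with probability p; indifference gives 11p − (1−p) = −4p + 7(1−p), so p = 8/23.
Similarly Firm B's optimal q on A is 11/23, and the value is 11·(11/23) + (-4)·(12/23) = 73/23.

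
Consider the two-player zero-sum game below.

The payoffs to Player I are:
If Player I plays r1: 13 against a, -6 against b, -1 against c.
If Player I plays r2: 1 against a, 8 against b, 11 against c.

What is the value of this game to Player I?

Column c is strictly dominated by b for Player II (it gives Player I more in every row).
The remaining 2×2 game on (r1, r2) × (a, b) has no saddle point. Let Player I play r1 with probability p; indifference gives 13p + (1−p) = −6p + 8(1−p), so p = 7/26.
Similarly Player II's optimal q on a is 7/13, and the value is 13·(7/13) + (-6)·(6/13) = 55/13.

55/13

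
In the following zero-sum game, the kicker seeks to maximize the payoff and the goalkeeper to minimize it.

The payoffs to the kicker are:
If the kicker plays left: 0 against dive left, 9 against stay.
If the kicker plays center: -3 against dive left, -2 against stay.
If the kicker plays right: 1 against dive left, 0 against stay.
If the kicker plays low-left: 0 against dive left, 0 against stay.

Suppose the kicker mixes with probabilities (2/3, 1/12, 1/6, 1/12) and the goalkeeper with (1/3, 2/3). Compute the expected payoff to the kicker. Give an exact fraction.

Against (1/3, 2/3), each row's expected payoff is left: 6; center: -7/3; right: 1/3; low-left: 0.
Taking the (2/3, 1/12, 1/6, 1/12)-weighted average: (2/3)·(6) + (1/12)·(-7/3) + (1/6)·(1/3) + (1/12)·(0) = 139/36.

139/36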